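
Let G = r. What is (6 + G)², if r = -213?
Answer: 42849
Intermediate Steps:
G = -213
(6 + G)² = (6 - 213)² = (-207)² = 42849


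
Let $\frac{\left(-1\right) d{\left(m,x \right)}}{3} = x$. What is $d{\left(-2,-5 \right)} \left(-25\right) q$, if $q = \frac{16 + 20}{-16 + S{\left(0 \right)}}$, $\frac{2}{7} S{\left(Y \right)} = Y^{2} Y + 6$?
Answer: $-2700$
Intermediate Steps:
$d{\left(m,x \right)} = - 3 x$
$S{\left(Y \right)} = 21 + \frac{7 Y^{3}}{2}$ ($S{\left(Y \right)} = \frac{7 \left(Y^{2} Y + 6\right)}{2} = \frac{7 \left(Y^{3} + 6\right)}{2} = \frac{7 \left(6 + Y^{3}\right)}{2} = 21 + \frac{7 Y^{3}}{2}$)
$q = \frac{36}{5}$ ($q = \frac{16 + 20}{-16 + \left(21 + \frac{7 \cdot 0^{3}}{2}\right)} = \frac{36}{-16 + \left(21 + \frac{7}{2} \cdot 0\right)} = \frac{36}{-16 + \left(21 + 0\right)} = \frac{36}{-16 + 21} = \frac{36}{5} \approx 7.2$)
$d{\left(-2,-5 \right)} \left(-25\right) q = \left(-3\right) \left(-5\right) \left(-25\right) \frac{36}{5} = 15 \left(-25\right) \frac{36}{5} = \left(-375\right) \frac{36}{5} = -2700$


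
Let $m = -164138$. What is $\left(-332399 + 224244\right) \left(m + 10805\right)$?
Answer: $16583730615$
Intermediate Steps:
$\left(-332399 + 224244\right) \left(m + 10805\right) = \left(-332399 + 224244\right) \left(-164138 + 10805\right) = \left(-108155\right) \left(-153333\right) = 16583730615$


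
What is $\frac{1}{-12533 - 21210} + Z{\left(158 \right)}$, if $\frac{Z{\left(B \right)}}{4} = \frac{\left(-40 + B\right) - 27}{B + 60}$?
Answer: $\frac{6141117}{3677987} \approx 1.6697$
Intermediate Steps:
$Z{\left(B \right)} = \frac{4 \left(-67 + B\right)}{60 + B}$ ($Z{\left(B \right)} = 4 \frac{\left(-40 + B\right) - 27}{B + 60} = 4 \frac{-67 + B}{60 + B} = \frac{4 \left(-67 + B\right)}{60 + B}$)
$\frac{1}{-12533 - 21210} + Z{\left(158 \right)} = \frac{1}{-12533 - 21210} + \frac{4 \left(-67 + 158\right)}{60 + 158} = \frac{1}{-33743} + 4 \cdot \frac{1}{218} \cdot 91 = - \frac{1}{33743} + 4 \cdot \frac{1}{218} \cdot 91 = - \frac{1}{33743} + \frac{182}{109} = \frac{6141117}{3677987}$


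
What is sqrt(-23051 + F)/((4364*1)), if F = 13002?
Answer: I*sqrt(10049)/4364 ≈ 0.022971*I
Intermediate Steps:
sqrt(-23051 + F)/((4364*1)) = sqrt(-23051 + 13002)/((4364*1)) = sqrt(-10049)/4364 = (I*sqrt(10049))*(1/4364) = I*sqrt(10049)/4364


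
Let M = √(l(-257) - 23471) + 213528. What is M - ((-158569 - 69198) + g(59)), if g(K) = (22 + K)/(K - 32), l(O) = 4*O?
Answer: 441292 + I*√24499 ≈ 4.4129e+5 + 156.52*I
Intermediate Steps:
g(K) = (22 + K)/(-32 + K)
M = 213528 + I*√24499 (M = √(4*(-257) - 23471) + 213528 = √(-1028 - 23471) + 213528 = √(-24499) + 213528 = I*√24499 + 213528 = 213528 + I*√24499 ≈ 2.1353e+5 + 156.52*I)
M - ((-158569 - 69198) + g(59)) = (213528 + I*√24499) - ((-158569 - 69198) + (22 + 59)/(-32 + 59)) = (213528 + I*√24499) - (-227767 + 81/27) = (213528 + I*√24499) - (-227767 + (1/27)*81) = (213528 + I*√24499) - (-227767 + 3) = (213528 + I*√24499) - 1*(-227764) = (213528 + I*√24499) + 227764 = 441292 + I*√24499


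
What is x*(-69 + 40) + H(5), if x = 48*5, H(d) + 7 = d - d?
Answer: -6967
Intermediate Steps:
H(d) = -7 (H(d) = -7 + (d - d) = -7 + 0 = -7)
x = 240
x*(-69 + 40) + H(5) = 240*(-69 + 40) - 7 = 240*(-29) - 7 = -6960 - 7 = -6967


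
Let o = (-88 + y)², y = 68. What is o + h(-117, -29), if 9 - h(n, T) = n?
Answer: 526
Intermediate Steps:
h(n, T) = 9 - n
o = 400 (o = (-88 + 68)² = (-20)² = 400)
o + h(-117, -29) = 400 + (9 - 1*(-117)) = 400 + (9 + 117) = 400 + 126 = 526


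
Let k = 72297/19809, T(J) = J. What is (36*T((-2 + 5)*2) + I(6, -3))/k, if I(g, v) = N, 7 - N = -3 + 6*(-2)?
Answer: 523838/8033 ≈ 65.211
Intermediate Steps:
N = 22 (N = 7 - (-3 + 6*(-2)) = 7 - (-3 - 12) = 7 - 1*(-15) = 7 + 15 = 22)
I(g, v) = 22
k = 8033/2201 (k = 72297*(1/19809) = 8033/2201 ≈ 3.6497)
(36*T((-2 + 5)*2) + I(6, -3))/k = (36*((-2 + 5)*2) + 22)/(8033/2201) = (36*(3*2) + 22)*(2201/8033) = (36*6 + 22)*(2201/8033) = (216 + 22)*(2201/8033) = 238*(2201/8033) = 523838/8033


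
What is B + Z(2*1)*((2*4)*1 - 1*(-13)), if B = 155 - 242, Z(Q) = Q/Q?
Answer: -66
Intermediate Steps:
Z(Q) = 1
B = -87
B + Z(2*1)*((2*4)*1 - 1*(-13)) = -87 + 1*((2*4)*1 - 1*(-13)) = -87 + 1*(8*1 + 13) = -87 + 1*(8 + 13) = -87 + 1*21 = -87 + 21 = -66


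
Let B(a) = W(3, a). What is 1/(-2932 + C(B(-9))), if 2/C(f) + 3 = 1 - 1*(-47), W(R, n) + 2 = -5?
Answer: -45/131938 ≈ -0.00034107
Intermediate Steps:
W(R, n) = -7 (W(R, n) = -2 - 5 = -7)
B(a) = -7
C(f) = 2/45 (C(f) = 2/(-3 + (1 - 1*(-47))) = 2/(-3 + (1 + 47)) = 2/(-3 + 48) = 2/45)
1/(-2932 + C(B(-9))) = 1/(-2932 + 2/45) = 1/(-131938/45) = -45/131938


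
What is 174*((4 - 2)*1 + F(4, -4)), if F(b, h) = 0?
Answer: 348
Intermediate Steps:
174*((4 - 2)*1 + F(4, -4)) = 174*((4 - 2)*1 + 0) = 174*(2*1 + 0) = 174*(2 + 0) = 174*2 = 348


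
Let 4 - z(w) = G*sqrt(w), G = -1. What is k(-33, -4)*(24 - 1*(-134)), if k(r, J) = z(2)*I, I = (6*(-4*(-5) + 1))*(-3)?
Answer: -238896 - 59724*sqrt(2) ≈ -3.2336e+5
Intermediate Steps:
z(w) = 4 + sqrt(w) (z(w) = 4 - (-1)*sqrt(w) = 4 + sqrt(w))
I = -378 (I = (6*(20 + 1))*(-3) = (6*21)*(-3) = 126*(-3) = -378)
k(r, J) = -1512 - 378*sqrt(2) (k(r, J) = (4 + sqrt(2))*(-378) = -1512 - 378*sqrt(2))
k(-33, -4)*(24 - 1*(-134)) = (-1512 - 378*sqrt(2))*(24 - 1*(-134)) = (-1512 - 378*sqrt(2))*(24 + 134) = (-1512 - 378*sqrt(2))*158 = -238896 - 59724*sqrt(2)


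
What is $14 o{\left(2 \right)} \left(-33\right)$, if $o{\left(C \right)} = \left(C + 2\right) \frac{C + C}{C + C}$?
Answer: $-1848$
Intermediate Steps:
$o{\left(C \right)} = 2 + C$ ($o{\left(C \right)} = \left(2 + C\right) \frac{2 C}{2 C} = \left(2 + C\right) 2 C \frac{1}{2 C} = \left(2 + C\right) 1 = 2 + C$)
$14 o{\left(2 \right)} \left(-33\right) = 14 \left(2 + 2\right) \left(-33\right) = 14 \cdot 4 \left(-33\right) = 56 \left(-33\right) = -1848$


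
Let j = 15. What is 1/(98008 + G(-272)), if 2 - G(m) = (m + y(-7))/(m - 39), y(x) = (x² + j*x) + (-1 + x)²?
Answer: 311/30480846 ≈ 1.0203e-5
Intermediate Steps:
y(x) = x² + (-1 + x)² + 15*x (y(x) = (x² + 15*x) + (-1 + x)² = x² + (-1 + x)² + 15*x)
G(m) = 2 - (8 + m)/(-39 + m) (G(m) = 2 - (m + (1 + 2*(-7)² + 13*(-7)))/(m - 39) = 2 - (m + (1 + 2*49 - 91))/(-39 + m) = 2 - (m + (1 + 98 - 91))/(-39 + m) = 2 - (m + 8)/(-39 + m) = 2 - (8 + m)/(-39 + m))
1/(98008 + G(-272)) = 1/(98008 + (-86 - 272)/(-39 - 272)) = 1/(98008 - 358/(-311)) = 1/(98008 - 1/311*(-358)) = 1/(98008 + 358/311) = 1/(30480846/311) = 311/30480846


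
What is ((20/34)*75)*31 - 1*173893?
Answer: -2932931/17 ≈ -1.7253e+5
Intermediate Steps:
((20/34)*75)*31 - 1*173893 = ((20*(1/34))*75)*31 - 173893 = ((10/17)*75)*31 - 173893 = (750/17)*31 - 173893 = 23250/17 - 173893 = -2932931/17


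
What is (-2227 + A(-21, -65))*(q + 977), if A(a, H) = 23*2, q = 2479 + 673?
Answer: -9005349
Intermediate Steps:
q = 3152
A(a, H) = 46
(-2227 + A(-21, -65))*(q + 977) = (-2227 + 46)*(3152 + 977) = -2181*4129 = -9005349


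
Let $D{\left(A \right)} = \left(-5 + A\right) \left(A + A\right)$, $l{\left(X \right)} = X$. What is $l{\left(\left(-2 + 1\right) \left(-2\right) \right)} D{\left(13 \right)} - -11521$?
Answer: $11937$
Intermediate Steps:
$D{\left(A \right)} = 2 A \left(-5 + A\right)$ ($D{\left(A \right)} = \left(-5 + A\right) 2 A = 2 A \left(-5 + A\right)$)
$l{\left(\left(-2 + 1\right) \left(-2\right) \right)} D{\left(13 \right)} - -11521 = \left(-2 + 1\right) \left(-2\right) 2 \cdot 13 \left(-5 + 13\right) - -11521 = \left(-1\right) \left(-2\right) 2 \cdot 13 \cdot 8 + 11521 = 2 \cdot 208 + 11521 = 416 + 11521 = 11937$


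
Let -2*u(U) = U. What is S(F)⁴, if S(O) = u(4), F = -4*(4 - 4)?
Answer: 16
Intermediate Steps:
F = 0 (F = -4*0 = 0)
u(U) = -U/2
S(O) = -2 (S(O) = -½*4 = -2)
S(F)⁴ = (-2)⁴ = 16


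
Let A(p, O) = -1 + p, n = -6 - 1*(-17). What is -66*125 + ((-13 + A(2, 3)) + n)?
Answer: -8251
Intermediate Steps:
n = 11 (n = -6 + 17 = 11)
-66*125 + ((-13 + A(2, 3)) + n) = -66*125 + ((-13 + (-1 + 2)) + 11) = -8250 + ((-13 + 1) + 11) = -8250 + (-12 + 11) = -8250 - 1 = -8251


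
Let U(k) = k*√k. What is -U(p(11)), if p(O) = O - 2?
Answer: -27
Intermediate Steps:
p(O) = -2 + O
U(k) = k^(3/2)
-U(p(11)) = -(-2 + 11)^(3/2) = -9^(3/2) = -1*27 = -27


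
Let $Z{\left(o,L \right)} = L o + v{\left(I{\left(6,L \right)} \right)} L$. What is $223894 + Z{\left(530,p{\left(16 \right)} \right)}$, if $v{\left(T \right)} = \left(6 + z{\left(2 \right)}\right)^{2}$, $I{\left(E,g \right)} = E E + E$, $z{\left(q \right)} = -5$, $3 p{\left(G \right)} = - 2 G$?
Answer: $218230$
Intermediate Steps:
$p{\left(G \right)} = - \frac{2 G}{3}$ ($p{\left(G \right)} = \frac{\left(-2\right) G}{3} = - \frac{2 G}{3}$)
$I{\left(E,g \right)} = E + E^{2}$ ($I{\left(E,g \right)} = E^{2} + E = E + E^{2}$)
$v{\left(T \right)} = 1$ ($v{\left(T \right)} = \left(6 - 5\right)^{2} = 1^{2} = 1$)
$Z{\left(o,L \right)} = L + L o$ ($Z{\left(o,L \right)} = L o + 1 L = L o + L = L + L o$)
$223894 + Z{\left(530,p{\left(16 \right)} \right)} = 223894 + \left(- \frac{2}{3}\right) 16 \left(1 + 530\right) = 223894 - 5664 = 218230$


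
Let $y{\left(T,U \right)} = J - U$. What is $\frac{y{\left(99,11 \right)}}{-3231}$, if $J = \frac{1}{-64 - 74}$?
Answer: $\frac{1519}{445878} \approx 0.0034068$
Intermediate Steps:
$J = - \frac{1}{138}$ ($J = \frac{1}{-138} = - \frac{1}{138} \approx -0.0072464$)
$y{\left(T,U \right)} = - \frac{1}{138} - U$
$\frac{y{\left(99,11 \right)}}{-3231} = \frac{- \frac{1}{138} - 11}{-3231} = \left(- \frac{1}{138} - 11\right) \left(- \frac{1}{3231}\right) = \left(- \frac{1519}{138}\right) \left(- \frac{1}{3231}\right) = \frac{1519}{445878}$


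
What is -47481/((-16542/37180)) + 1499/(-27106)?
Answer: 7975229713837/74731242 ≈ 1.0672e+5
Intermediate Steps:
-47481/((-16542/37180)) + 1499/(-27106) = -47481/((-16542*1/37180)) + 1499*(-1/27106) = -47481/(-8271/18590) - 1499/27106 = -47481*(-18590/8271) - 1499/27106 = 294223930/2757 - 1499/27106 = 7975229713837/74731242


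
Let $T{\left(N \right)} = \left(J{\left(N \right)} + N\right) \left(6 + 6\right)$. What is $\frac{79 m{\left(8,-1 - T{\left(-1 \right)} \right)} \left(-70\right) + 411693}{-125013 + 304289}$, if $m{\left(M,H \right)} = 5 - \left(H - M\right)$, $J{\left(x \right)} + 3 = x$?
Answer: $\frac{666073}{179276} \approx 3.7154$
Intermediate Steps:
$J{\left(x \right)} = -3 + x$
$T{\left(N \right)} = -36 + 24 N$ ($T{\left(N \right)} = \left(\left(-3 + N\right) + N\right) \left(6 + 6\right) = \left(-3 + 2 N\right) 12 = -36 + 24 N$)
$m{\left(M,H \right)} = 5 + M - H$ ($m{\left(M,H \right)} = 5 - \left(H - M\right) = 5 + M - H$)
$\frac{79 m{\left(8,-1 - T{\left(-1 \right)} \right)} \left(-70\right) + 411693}{-125013 + 304289} = \frac{79 \left(5 + 8 - \left(-1 - \left(-36 + 24 \left(-1\right)\right)\right)\right) \left(-70\right) + 411693}{-125013 + 304289} = \frac{79 \left(5 + 8 - \left(-1 - \left(-36 - 24\right)\right)\right) \left(-70\right) + 411693}{179276} = \left(79 \left(5 + 8 - \left(-1 - -60\right)\right) \left(-70\right) + 411693\right) \frac{1}{179276} = \left(79 \left(5 + 8 - \left(-1 + 60\right)\right) \left(-70\right) + 411693\right) \frac{1}{179276} = \left(79 \left(5 + 8 - 59\right) \left(-70\right) + 411693\right) \frac{1}{179276} = \left(79 \left(-46\right) \left(-70\right) + 411693\right) \frac{1}{179276} = \left(\left(-3634\right) \left(-70\right) + 411693\right) \frac{1}{179276} = \left(254380 + 411693\right) \frac{1}{179276} = 666073 \cdot \frac{1}{179276} = \frac{666073}{179276}$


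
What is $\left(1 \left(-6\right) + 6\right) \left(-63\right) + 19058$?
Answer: $19058$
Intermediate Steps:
$\left(1 \left(-6\right) + 6\right) \left(-63\right) + 19058 = \left(-6 + 6\right) \left(-63\right) + 19058 = 0 \left(-63\right) + 19058 = 0 + 19058 = 19058$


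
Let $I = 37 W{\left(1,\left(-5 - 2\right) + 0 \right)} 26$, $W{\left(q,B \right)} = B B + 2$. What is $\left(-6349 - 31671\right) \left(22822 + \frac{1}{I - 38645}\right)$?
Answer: $- \frac{9038752185500}{10417} \approx -8.6769 \cdot 10^{8}$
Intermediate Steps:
$W{\left(q,B \right)} = 2 + B^{2}$ ($W{\left(q,B \right)} = B^{2} + 2 = 2 + B^{2}$)
$I = 49062$ ($I = 37 \left(2 + \left(\left(-5 - 2\right) + 0\right)^{2}\right) 26 = 37 \left(2 + \left(-7 + 0\right)^{2}\right) 26 = 37 \left(2 + \left(-7\right)^{2}\right) 26 = 37 \left(2 + 49\right) 26 = 37 \cdot 51 \cdot 26 = 1887 \cdot 26 = 49062$)
$\left(-6349 - 31671\right) \left(22822 + \frac{1}{I - 38645}\right) = \left(-6349 - 31671\right) \left(22822 + \frac{1}{49062 - 38645}\right) = - 38020 \left(22822 + \frac{1}{10417}\right) = \left(-38020\right) \frac{237736775}{10417} = - \frac{9038752185500}{10417}$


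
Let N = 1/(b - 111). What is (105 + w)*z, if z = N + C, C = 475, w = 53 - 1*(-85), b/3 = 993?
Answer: 110346381/956 ≈ 1.1543e+5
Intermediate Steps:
b = 2979 (b = 3*993 = 2979)
w = 138 (w = 53 + 85 = 138)
N = 1/2868 (N = 1/(2979 - 111) = 1/2868 ≈ 0.00034868)
z = 1362301/2868 (z = 1/2868 + 475 = 1362301/2868 ≈ 475.00)
(105 + w)*z = (105 + 138)*(1362301/2868) = 243*(1362301/2868) = 110346381/956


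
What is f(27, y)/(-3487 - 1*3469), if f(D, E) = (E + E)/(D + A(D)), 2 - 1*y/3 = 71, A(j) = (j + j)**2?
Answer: 23/1137306 ≈ 2.0223e-5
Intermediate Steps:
A(j) = 4*j**2 (A(j) = (2*j)**2 = 4*j**2)
y = -207 (y = 6 - 3*71 = 6 - 213 = -207)
f(D, E) = 2*E/(D + 4*D**2) (f(D, E) = (E + E)/(D + 4*D**2) = (2*E)/(D + 4*D**2) = 2*E/(D + 4*D**2))
f(27, y)/(-3487 - 1*3469) = (2*(-207)/(27*(1 + 4*27)))/(-3487 - 1*3469) = (2*(-207)*(1/27)/(1 + 108))/(-3487 - 3469) = (2*(-207)*(1/27)/109)/(-6956) = (2*(-207)*(1/27)*(1/109))*(-1/6956) = -46/327*(-1/6956) = 23/1137306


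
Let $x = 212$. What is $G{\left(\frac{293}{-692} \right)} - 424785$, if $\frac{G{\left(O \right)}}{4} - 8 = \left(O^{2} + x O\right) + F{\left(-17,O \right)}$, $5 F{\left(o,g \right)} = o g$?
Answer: $- \frac{254459696003}{598580} \approx -4.2511 \cdot 10^{5}$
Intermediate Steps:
$F{\left(o,g \right)} = \frac{g o}{5}$ ($F{\left(o,g \right)} = \frac{o g}{5} = \frac{g o}{5}$)
$G{\left(O \right)} = 32 + 4 O^{2} + \frac{4172 O}{5}$ ($G{\left(O \right)} = 32 + 4 \left(\left(O^{2} + 212 O\right) + \frac{1}{5} O \left(-17\right)\right) = 32 + 4 \left(\left(O^{2} + 212 O\right) - \frac{17 O}{5}\right) = 32 + 4 \left(O^{2} + \frac{1043 O}{5}\right) = 32 + \left(4 O^{2} + \frac{4172 O}{5}\right) = 32 + 4 O^{2} + \frac{4172 O}{5}$)
$G{\left(\frac{293}{-692} \right)} - 424785 = \left(32 + 4 \left(\frac{293}{-692}\right)^{2} + \frac{4172 \frac{293}{-692}}{5}\right) - 424785 = \left(32 + 4 \left(293 \left(- \frac{1}{692}\right)\right)^{2} + \frac{4172 \cdot 293 \left(- \frac{1}{692}\right)}{5}\right) - 424785 = \left(32 + 4 \left(- \frac{293}{692}\right)^{2} + \frac{4172}{5} \left(- \frac{293}{692}\right)\right) - 424785 = \left(32 + 4 \cdot \frac{85849}{478864} - \frac{305599}{865}\right) - 424785 = \left(32 + \frac{85849}{119716} - \frac{305599}{865}\right) - 424785 = - \frac{191890703}{598580} - 424785 = - \frac{254459696003}{598580}$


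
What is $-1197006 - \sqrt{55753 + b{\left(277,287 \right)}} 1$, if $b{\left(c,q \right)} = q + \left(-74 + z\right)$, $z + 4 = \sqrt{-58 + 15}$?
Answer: $-1197006 - \sqrt{55962 + i \sqrt{43}} \approx -1.1972 \cdot 10^{6} - 0.01386 i$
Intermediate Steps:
$z = -4 + i \sqrt{43}$ ($z = -4 + \sqrt{-58 + 15} = -4 + \sqrt{-43} = -4 + i \sqrt{43} \approx -4.0 + 6.5574 i$)
$b{\left(c,q \right)} = -78 + q + i \sqrt{43}$ ($b{\left(c,q \right)} = q - \left(78 - i \sqrt{43}\right) = -78 + q + i \sqrt{43}$)
$-1197006 - \sqrt{55753 + b{\left(277,287 \right)}} 1 = -1197006 - \sqrt{55753 + \left(-78 + 287 + i \sqrt{43}\right)} 1 = -1197006 - \sqrt{55753 + \left(209 + i \sqrt{43}\right)} 1 = -1197006 - \sqrt{55962 + i \sqrt{43}} \cdot 1 = -1197006 - \sqrt{55962 + i \sqrt{43}}$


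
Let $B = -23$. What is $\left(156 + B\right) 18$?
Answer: $2394$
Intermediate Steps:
$\left(156 + B\right) 18 = \left(156 - 23\right) 18 = 133 \cdot 18 = 2394$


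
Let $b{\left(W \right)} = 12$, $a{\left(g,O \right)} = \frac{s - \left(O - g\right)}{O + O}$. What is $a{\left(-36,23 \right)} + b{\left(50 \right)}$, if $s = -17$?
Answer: $\frac{238}{23} \approx 10.348$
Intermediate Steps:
$a{\left(g,O \right)} = \frac{-17 + g - O}{2 O}$ ($a{\left(g,O \right)} = \frac{-17 - \left(O - g\right)}{O + O} = \frac{-17 + g - O}{2 O}$)
$a{\left(-36,23 \right)} + b{\left(50 \right)} = \frac{-17 - 36 - 23}{2 \cdot 23} + 12 = \frac{1}{2} \cdot \frac{1}{23} \left(-17 - 36 - 23\right) + 12 = \frac{1}{2} \cdot \frac{1}{23} \left(-76\right) + 12 = - \frac{38}{23} + 12 = \frac{238}{23}$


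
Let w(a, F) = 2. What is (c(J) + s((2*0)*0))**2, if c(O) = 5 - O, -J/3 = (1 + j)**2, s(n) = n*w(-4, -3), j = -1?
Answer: 25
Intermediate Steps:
s(n) = 2*n (s(n) = n*2 = 2*n)
J = 0 (J = -3*(1 - 1)**2 = -3*0**2 = -3*0 = 0)
(c(J) + s((2*0)*0))**2 = ((5 - 1*0) + 2*((2*0)*0))**2 = ((5 + 0) + 2*(0*0))**2 = (5 + 2*0)**2 = (5 + 0)**2 = 5**2 = 25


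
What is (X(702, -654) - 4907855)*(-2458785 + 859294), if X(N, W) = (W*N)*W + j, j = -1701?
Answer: -472404989938316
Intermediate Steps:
X(N, W) = -1701 + N*W**2 (X(N, W) = (W*N)*W - 1701 = (N*W)*W - 1701 = N*W**2 - 1701 = -1701 + N*W**2)
(X(702, -654) - 4907855)*(-2458785 + 859294) = ((-1701 + 702*(-654)**2) - 4907855)*(-2458785 + 859294) = ((-1701 + 702*427716) - 4907855)*(-1599491) = ((-1701 + 300256632) - 4907855)*(-1599491) = (300254931 - 4907855)*(-1599491) = 295347076*(-1599491) = -472404989938316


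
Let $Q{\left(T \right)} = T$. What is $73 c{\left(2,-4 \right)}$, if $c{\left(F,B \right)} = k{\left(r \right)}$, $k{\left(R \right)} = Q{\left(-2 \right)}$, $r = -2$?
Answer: $-146$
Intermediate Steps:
$k{\left(R \right)} = -2$
$c{\left(F,B \right)} = -2$
$73 c{\left(2,-4 \right)} = 73 \left(-2\right) = -146$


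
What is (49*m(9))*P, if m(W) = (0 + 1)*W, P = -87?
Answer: -38367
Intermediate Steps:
m(W) = W (m(W) = 1*W = W)
(49*m(9))*P = (49*9)*(-87) = 441*(-87) = -38367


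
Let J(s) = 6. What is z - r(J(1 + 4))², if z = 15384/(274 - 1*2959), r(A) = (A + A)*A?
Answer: -4644808/895 ≈ -5189.7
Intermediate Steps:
r(A) = 2*A² (r(A) = (2*A)*A = 2*A²)
z = -5128/895 (z = 15384/(274 - 2959) = 15384/(-2685) = 15384*(-1/2685) = -5128/895 ≈ -5.7296)
z - r(J(1 + 4))² = -5128/895 - (2*6²)² = -5128/895 - (2*36)² = -5128/895 - 1*72² = -5128/895 - 1*5184 = -5128/895 - 5184 = -4644808/895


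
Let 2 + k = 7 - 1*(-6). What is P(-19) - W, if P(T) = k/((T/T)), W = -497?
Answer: 508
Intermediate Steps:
k = 11 (k = -2 + (7 - 1*(-6)) = -2 + (7 + 6) = -2 + 13 = 11)
P(T) = 11 (P(T) = 11/((T/T)) = 11/1 = 11*1 = 11)
P(-19) - W = 11 - 1*(-497) = 11 + 497 = 508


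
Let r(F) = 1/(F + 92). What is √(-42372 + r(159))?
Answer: I*√2669478121/251 ≈ 205.84*I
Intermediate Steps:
r(F) = 1/(92 + F)
√(-42372 + r(159)) = √(-42372 + 1/(92 + 159)) = √(-42372 + 1/251) = √(-10635371/251) = I*√2669478121/251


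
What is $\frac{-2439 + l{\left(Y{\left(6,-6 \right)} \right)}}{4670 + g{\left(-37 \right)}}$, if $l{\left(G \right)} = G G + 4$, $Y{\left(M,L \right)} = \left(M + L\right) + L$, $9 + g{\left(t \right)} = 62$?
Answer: $- \frac{2399}{4723} \approx -0.50794$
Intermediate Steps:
$g{\left(t \right)} = 53$ ($g{\left(t \right)} = -9 + 62 = 53$)
$Y{\left(M,L \right)} = M + 2 L$ ($Y{\left(M,L \right)} = \left(L + M\right) + L = M + 2 L$)
$l{\left(G \right)} = 4 + G^{2}$ ($l{\left(G \right)} = G^{2} + 4 = 4 + G^{2}$)
$\frac{-2439 + l{\left(Y{\left(6,-6 \right)} \right)}}{4670 + g{\left(-37 \right)}} = \frac{-2439 + \left(4 + \left(6 + 2 \left(-6\right)\right)^{2}\right)}{4670 + 53} = \frac{-2439 + \left(4 + \left(6 - 12\right)^{2}\right)}{4723} = \left(-2439 + \left(4 + \left(-6\right)^{2}\right)\right) \frac{1}{4723} = \left(-2439 + \left(4 + 36\right)\right) \frac{1}{4723} = \left(-2439 + 40\right) \frac{1}{4723} = \left(-2399\right) \frac{1}{4723} = - \frac{2399}{4723}$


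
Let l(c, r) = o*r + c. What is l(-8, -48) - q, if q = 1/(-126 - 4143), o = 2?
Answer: -443975/4269 ≈ -104.00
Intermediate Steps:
l(c, r) = c + 2*r (l(c, r) = 2*r + c = c + 2*r)
q = -1/4269 (q = 1/(-4269) = -1/4269 ≈ -0.00023425)
l(-8, -48) - q = (-8 + 2*(-48)) - 1*(-1/4269) = (-8 - 96) + 1/4269 = -104 + 1/4269 = -443975/4269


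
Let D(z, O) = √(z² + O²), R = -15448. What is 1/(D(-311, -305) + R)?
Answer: -7724/119225479 - √189746/238450958 ≈ -6.6612e-5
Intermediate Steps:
D(z, O) = √(O² + z²)
1/(D(-311, -305) + R) = 1/(√((-305)² + (-311)²) - 15448) = 1/(√(93025 + 96721) - 15448) = 1/(√189746 - 15448) = 1/(-15448 + √189746)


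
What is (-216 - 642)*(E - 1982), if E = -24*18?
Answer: 2071212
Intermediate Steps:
E = -432
(-216 - 642)*(E - 1982) = (-216 - 642)*(-432 - 1982) = -858*(-2414) = 2071212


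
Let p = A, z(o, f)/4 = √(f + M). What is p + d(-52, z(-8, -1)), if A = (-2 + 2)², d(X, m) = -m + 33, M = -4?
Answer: 33 - 4*I*√5 ≈ 33.0 - 8.9443*I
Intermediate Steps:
z(o, f) = 4*√(-4 + f) (z(o, f) = 4*√(f - 4) = 4*√(-4 + f))
d(X, m) = 33 - m
A = 0 (A = 0² = 0)
p = 0
p + d(-52, z(-8, -1)) = 0 + (33 - 4*√(-4 - 1)) = 0 + (33 - 4*√(-5)) = 0 + (33 - 4*I*√5) = 33 - 4*I*√5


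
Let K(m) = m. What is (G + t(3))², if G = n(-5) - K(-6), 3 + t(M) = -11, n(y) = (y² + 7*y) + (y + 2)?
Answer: 441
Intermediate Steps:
n(y) = 2 + y² + 8*y (n(y) = (y² + 7*y) + (2 + y) = 2 + y² + 8*y)
t(M) = -14 (t(M) = -3 - 11 = -14)
G = -7 (G = (2 + (-5)² + 8*(-5)) - 1*(-6) = (2 + 25 - 40) + 6 = -13 + 6 = -7)
(G + t(3))² = (-7 - 14)² = (-21)² = 441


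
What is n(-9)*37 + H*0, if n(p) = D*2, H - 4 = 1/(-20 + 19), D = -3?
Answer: -222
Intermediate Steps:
H = 3 (H = 4 + 1/(-20 + 19) = 4 + 1/(-1) = 4 - 1 = 3)
n(p) = -6 (n(p) = -3*2 = -6)
n(-9)*37 + H*0 = -6*37 + 3*0 = -222 + 0 = -222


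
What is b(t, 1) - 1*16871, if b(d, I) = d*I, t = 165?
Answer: -16706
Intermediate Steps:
b(d, I) = I*d
b(t, 1) - 1*16871 = 1*165 - 1*16871 = 165 - 16871 = -16706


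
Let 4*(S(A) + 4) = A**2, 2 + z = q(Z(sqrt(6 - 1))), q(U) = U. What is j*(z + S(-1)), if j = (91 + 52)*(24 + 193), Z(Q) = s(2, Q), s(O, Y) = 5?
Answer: -93093/4 ≈ -23273.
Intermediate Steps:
Z(Q) = 5
j = 31031 (j = 143*217 = 31031)
z = 3 (z = -2 + 5 = 3)
S(A) = -4 + A**2/4
j*(z + S(-1)) = 31031*(3 + (-4 + (1/4)*(-1)**2)) = 31031*(3 + (-4 + (1/4)*1)) = 31031*(3 + (-4 + 1/4)) = 31031*(3 - 15/4) = 31031*(-3/4) = -93093/4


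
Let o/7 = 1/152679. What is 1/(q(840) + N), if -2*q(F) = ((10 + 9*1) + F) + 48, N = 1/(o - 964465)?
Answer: -147253551728/66779485861327 ≈ -0.0022051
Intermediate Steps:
o = 7/152679 ≈ 4.5848e-5
N = -152679/147253551728 (N = 1/(7/152679 - 964465) = 1/(-147253551728/152679) = -152679/147253551728 ≈ -1.0368e-6)
q(F) = -67/2 - F/2 (q(F) = -(((10 + 9*1) + F) + 48)/2 = -(((10 + 9) + F) + 48)/2 = -((19 + F) + 48)/2 = -(67 + F)/2 = -67/2 - F/2)
1/(q(840) + N) = 1/((-67/2 - 1/2*840) - 152679/147253551728) = 1/((-67/2 - 420) - 152679/147253551728) = 1/(-907/2 - 152679/147253551728) = 1/(-66779485861327/147253551728) = -147253551728/66779485861327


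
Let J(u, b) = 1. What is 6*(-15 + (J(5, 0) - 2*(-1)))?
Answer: -72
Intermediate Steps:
6*(-15 + (J(5, 0) - 2*(-1))) = 6*(-15 + (1 - 2*(-1))) = 6*(-15 + (1 + 2)) = 6*(-15 + 3) = 6*(-12) = -72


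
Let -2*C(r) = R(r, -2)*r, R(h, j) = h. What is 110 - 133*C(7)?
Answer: 6737/2 ≈ 3368.5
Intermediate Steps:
C(r) = -r²/2 (C(r) = -r*r/2 = -r²/2)
110 - 133*C(7) = 110 - (-133)*7²/2 = 110 - (-133)*49/2 = 110 - 133*(-49/2) = 110 + 6517/2 = 6737/2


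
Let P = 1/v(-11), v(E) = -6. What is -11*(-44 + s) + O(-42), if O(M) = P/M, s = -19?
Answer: 174637/252 ≈ 693.00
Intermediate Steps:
P = -1/6 (P = 1/(-6) = -1/6 ≈ -0.16667)
O(M) = -1/(6*M)
-11*(-44 + s) + O(-42) = -11*(-44 - 19) - 1/6/(-42) = -11*(-63) - 1/6*(-1/42) = 693 + 1/252 = 174637/252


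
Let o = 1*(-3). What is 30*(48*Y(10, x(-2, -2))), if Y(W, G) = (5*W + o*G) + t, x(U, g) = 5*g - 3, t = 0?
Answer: 128160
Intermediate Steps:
x(U, g) = -3 + 5*g
o = -3
Y(W, G) = -3*G + 5*W (Y(W, G) = (5*W - 3*G) + 0 = (-3*G + 5*W) + 0 = -3*G + 5*W)
30*(48*Y(10, x(-2, -2))) = 30*(48*(-3*(-3 + 5*(-2)) + 5*10)) = 30*(48*(-3*(-3 - 10) + 50)) = 30*(48*(-3*(-13) + 50)) = 30*(48*(39 + 50)) = 30*(48*89) = 30*4272 = 128160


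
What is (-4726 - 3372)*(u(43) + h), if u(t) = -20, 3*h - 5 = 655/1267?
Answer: 186334980/1267 ≈ 1.4707e+5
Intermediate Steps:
h = 2330/1267 (h = 5/3 + (655/1267)/3 = 5/3 + (655*(1/1267))/3 = 5/3 + (⅓)*(655/1267) = 5/3 + 655/3801 = 2330/1267 ≈ 1.8390)
(-4726 - 3372)*(u(43) + h) = (-4726 - 3372)*(-20 + 2330/1267) = -8098*(-23010/1267) = 186334980/1267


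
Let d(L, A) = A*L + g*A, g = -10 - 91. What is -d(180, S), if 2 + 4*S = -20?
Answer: 869/2 ≈ 434.50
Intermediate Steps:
S = -11/2 (S = -½ + (¼)*(-20) = -½ - 5 = -11/2 ≈ -5.5000)
g = -101
d(L, A) = -101*A + A*L (d(L, A) = A*L - 101*A = -101*A + A*L)
-d(180, S) = -(-11)*(-101 + 180)/2 = -(-11)*79/2 = -1*(-869/2) = 869/2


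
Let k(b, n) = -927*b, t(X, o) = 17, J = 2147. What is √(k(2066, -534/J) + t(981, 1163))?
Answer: 7*I*√39085 ≈ 1383.9*I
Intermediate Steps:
√(k(2066, -534/J) + t(981, 1163)) = √(-927*2066 + 17) = √(-1915182 + 17) = √(-1915165) = 7*I*√39085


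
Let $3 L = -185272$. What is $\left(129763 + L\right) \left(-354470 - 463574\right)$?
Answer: $- \frac{166894882748}{3} \approx -5.5632 \cdot 10^{10}$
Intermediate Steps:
$L = - \frac{185272}{3}$ ($L = \frac{1}{3} \left(-185272\right) = - \frac{185272}{3} \approx -61757.0$)
$\left(129763 + L\right) \left(-354470 - 463574\right) = \left(129763 - \frac{185272}{3}\right) \left(-354470 - 463574\right) = \frac{204017}{3} \left(-818044\right) = - \frac{166894882748}{3}$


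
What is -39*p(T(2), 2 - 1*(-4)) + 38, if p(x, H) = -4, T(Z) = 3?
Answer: 194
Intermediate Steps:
-39*p(T(2), 2 - 1*(-4)) + 38 = -39*(-4) + 38 = 156 + 38 = 194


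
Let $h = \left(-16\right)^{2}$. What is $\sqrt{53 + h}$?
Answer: $\sqrt{309} \approx 17.578$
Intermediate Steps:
$h = 256$
$\sqrt{53 + h} = \sqrt{53 + 256} = \sqrt{309}$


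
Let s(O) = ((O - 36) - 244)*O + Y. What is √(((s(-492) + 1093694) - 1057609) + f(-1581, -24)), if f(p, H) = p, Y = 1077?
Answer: √415405 ≈ 644.52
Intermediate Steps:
s(O) = 1077 + O*(-280 + O) (s(O) = ((O - 36) - 244)*O + 1077 = ((-36 + O) - 244)*O + 1077 = (-280 + O)*O + 1077 = O*(-280 + O) + 1077 = 1077 + O*(-280 + O))
√(((s(-492) + 1093694) - 1057609) + f(-1581, -24)) = √((((1077 + (-492)² - 280*(-492)) + 1093694) - 1057609) - 1581) = √((((1077 + 242064 + 137760) + 1093694) - 1057609) - 1581) = √(((380901 + 1093694) - 1057609) - 1581) = √((1474595 - 1057609) - 1581) = √(416986 - 1581) = √415405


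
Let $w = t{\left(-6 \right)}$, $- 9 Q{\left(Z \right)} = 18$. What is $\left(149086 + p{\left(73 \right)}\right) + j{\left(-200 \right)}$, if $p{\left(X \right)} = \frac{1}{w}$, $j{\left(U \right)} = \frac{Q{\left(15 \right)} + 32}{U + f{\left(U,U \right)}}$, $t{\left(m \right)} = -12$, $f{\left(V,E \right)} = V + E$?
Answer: $\frac{2236288}{15} \approx 1.4909 \cdot 10^{5}$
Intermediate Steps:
$f{\left(V,E \right)} = E + V$
$Q{\left(Z \right)} = -2$ ($Q{\left(Z \right)} = \left(- \frac{1}{9}\right) 18 = -2$)
$j{\left(U \right)} = \frac{10}{U}$ ($j{\left(U \right)} = \frac{-2 + 32}{U + \left(U + U\right)} = \frac{30}{U + 2 U} = \frac{30}{3 U} = 30 \frac{1}{3 U} = \frac{10}{U}$)
$w = -12$
$p{\left(X \right)} = - \frac{1}{12}$ ($p{\left(X \right)} = \frac{1}{-12} = - \frac{1}{12}$)
$\left(149086 + p{\left(73 \right)}\right) + j{\left(-200 \right)} = \left(149086 - \frac{1}{12}\right) + \frac{10}{-200} = \frac{1789031}{12} + 10 \left(- \frac{1}{200}\right) = \frac{1789031}{12} - \frac{1}{20} = \frac{2236288}{15}$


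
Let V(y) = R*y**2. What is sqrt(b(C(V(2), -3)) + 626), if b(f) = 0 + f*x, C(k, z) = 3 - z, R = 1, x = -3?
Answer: 4*sqrt(38) ≈ 24.658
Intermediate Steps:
V(y) = y**2 (V(y) = 1*y**2 = y**2)
b(f) = -3*f (b(f) = 0 + f*(-3) = 0 - 3*f = -3*f)
sqrt(b(C(V(2), -3)) + 626) = sqrt(-3*(3 - 1*(-3)) + 626) = sqrt(-3*(3 + 3) + 626) = sqrt(-3*6 + 626) = sqrt(-18 + 626) = sqrt(608) = 4*sqrt(38)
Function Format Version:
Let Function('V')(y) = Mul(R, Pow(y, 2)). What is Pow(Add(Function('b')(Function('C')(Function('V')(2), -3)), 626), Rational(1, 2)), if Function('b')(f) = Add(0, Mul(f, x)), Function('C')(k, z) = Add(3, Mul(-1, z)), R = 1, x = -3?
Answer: Mul(4, Pow(38, Rational(1, 2))) ≈ 24.658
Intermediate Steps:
Function('V')(y) = Pow(y, 2) (Function('V')(y) = Mul(1, Pow(y, 2)) = Pow(y, 2))
Function('b')(f) = Mul(-3, f) (Function('b')(f) = Add(0, Mul(f, -3)) = Add(0, Mul(-3, f)) = Mul(-3, f))
Pow(Add(Function('b')(Function('C')(Function('V')(2), -3)), 626), Rational(1, 2)) = Pow(Add(Mul(-3, Add(3, Mul(-1, -3))), 626), Rational(1, 2)) = Pow(Add(Mul(-3, Add(3, 3)), 626), Rational(1, 2)) = Pow(Add(Mul(-3, 6), 626), Rational(1, 2)) = Pow(Add(-18, 626), Rational(1, 2)) = Pow(608, Rational(1, 2)) = Mul(4, Pow(38, Rational(1, 2)))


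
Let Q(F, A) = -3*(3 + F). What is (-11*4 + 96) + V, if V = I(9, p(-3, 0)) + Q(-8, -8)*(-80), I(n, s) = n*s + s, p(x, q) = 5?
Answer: -1098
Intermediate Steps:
Q(F, A) = -9 - 3*F
I(n, s) = s + n*s
V = -1150 (V = 5*(1 + 9) + (-9 - 3*(-8))*(-80) = 5*10 + (-9 + 24)*(-80) = 50 + 15*(-80) = 50 - 1200 = -1150)
(-11*4 + 96) + V = (-11*4 + 96) - 1150 = (-44 + 96) - 1150 = 52 - 1150 = -1098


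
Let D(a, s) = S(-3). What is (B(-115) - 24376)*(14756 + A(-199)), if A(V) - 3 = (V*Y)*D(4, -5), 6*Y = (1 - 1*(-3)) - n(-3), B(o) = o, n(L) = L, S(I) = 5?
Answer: -1998196199/6 ≈ -3.3303e+8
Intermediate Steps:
D(a, s) = 5
Y = 7/6 (Y = ((1 - 1*(-3)) - 1*(-3))/6 = ((1 + 3) + 3)/6 = (4 + 3)/6 = (⅙)*7 = 7/6 ≈ 1.1667)
A(V) = 3 + 35*V/6 (A(V) = 3 + (V*(7/6))*5 = 3 + (7*V/6)*5 = 3 + 35*V/6)
(B(-115) - 24376)*(14756 + A(-199)) = (-115 - 24376)*(14756 + (3 + (35/6)*(-199))) = -24491*(14756 + (3 - 6965/6)) = -24491*(14756 - 6947/6) = -24491*81589/6 = -1998196199/6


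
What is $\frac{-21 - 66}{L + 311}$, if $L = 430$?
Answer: $- \frac{29}{247} \approx -0.11741$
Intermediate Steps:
$\frac{-21 - 66}{L + 311} = \frac{-21 - 66}{430 + 311} = \frac{-21 - 66}{741} = \left(-21 - 66\right) \frac{1}{741} = \left(-87\right) \frac{1}{741} = - \frac{29}{247}$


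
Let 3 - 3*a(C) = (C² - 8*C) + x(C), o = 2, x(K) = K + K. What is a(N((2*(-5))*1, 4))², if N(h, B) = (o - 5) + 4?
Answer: 64/9 ≈ 7.1111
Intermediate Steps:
x(K) = 2*K
N(h, B) = 1 (N(h, B) = (2 - 5) + 4 = -3 + 4 = 1)
a(C) = 1 + 2*C - C²/3 (a(C) = 1 - ((C² - 8*C) + 2*C)/3 = 1 - (C² - 6*C)/3 = 1 + (2*C - C²/3) = 1 + 2*C - C²/3)
a(N((2*(-5))*1, 4))² = (1 + 2*1 - ⅓*1²)² = (1 + 2 - ⅓*1)² = (1 + 2 - ⅓)² = (8/3)² = 64/9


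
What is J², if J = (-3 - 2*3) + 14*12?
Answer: 25281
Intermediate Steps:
J = 159 (J = (-3 - 6) + 168 = -9 + 168 = 159)
J² = 159² = 25281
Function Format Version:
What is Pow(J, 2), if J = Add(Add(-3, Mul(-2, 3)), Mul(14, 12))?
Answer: 25281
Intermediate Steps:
J = 159 (J = Add(Add(-3, -6), 168) = Add(-9, 168) = 159)
Pow(J, 2) = Pow(159, 2) = 25281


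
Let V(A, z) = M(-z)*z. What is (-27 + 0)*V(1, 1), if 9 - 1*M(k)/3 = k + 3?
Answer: -567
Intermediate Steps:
M(k) = 18 - 3*k (M(k) = 27 - 3*(k + 3) = 27 - 3*(3 + k) = 27 + (-9 - 3*k) = 18 - 3*k)
V(A, z) = z*(18 + 3*z) (V(A, z) = (18 - (-3)*z)*z = (18 + 3*z)*z = z*(18 + 3*z))
(-27 + 0)*V(1, 1) = (-27 + 0)*(3*1*(6 + 1)) = -81*7 = -27*21 = -567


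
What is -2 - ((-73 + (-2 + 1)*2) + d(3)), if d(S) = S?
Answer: 70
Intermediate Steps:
-2 - ((-73 + (-2 + 1)*2) + d(3)) = -2 - ((-73 + (-2 + 1)*2) + 3) = -2 - ((-73 - 1*2) + 3) = -2 - ((-73 - 2) + 3) = -2 - (-75 + 3) = -2 - 1*(-72) = -2 + 72 = 70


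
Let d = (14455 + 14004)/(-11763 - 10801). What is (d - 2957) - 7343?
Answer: -232437659/22564 ≈ -10301.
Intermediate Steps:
d = -28459/22564 (d = 28459/(-22564) = 28459*(-1/22564) = -28459/22564 ≈ -1.2613)
(d - 2957) - 7343 = (-28459/22564 - 2957) - 7343 = -66750207/22564 - 7343 = -232437659/22564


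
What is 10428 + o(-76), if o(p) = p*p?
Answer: 16204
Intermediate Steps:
o(p) = p²
10428 + o(-76) = 10428 + (-76)² = 10428 + 5776 = 16204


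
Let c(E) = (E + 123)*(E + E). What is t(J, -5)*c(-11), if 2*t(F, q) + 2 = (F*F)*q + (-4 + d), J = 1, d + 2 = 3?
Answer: 12320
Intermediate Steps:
d = 1 (d = -2 + 3 = 1)
t(F, q) = -5/2 + q*F²/2 (t(F, q) = -1 + ((F*F)*q + (-4 + 1))/2 = -1 + (F²*q - 3)/2 = -1 + (q*F² - 3)/2 = -1 + (-3 + q*F²)/2 = -1 + (-3/2 + q*F²/2) = -5/2 + q*F²/2)
c(E) = 2*E*(123 + E) (c(E) = (123 + E)*(2*E) = 2*E*(123 + E))
t(J, -5)*c(-11) = (-5/2 + (½)*(-5)*1²)*(2*(-11)*(123 - 11)) = (-5/2 + (½)*(-5)*1)*(2*(-11)*112) = (-5/2 - 5/2)*(-2464) = -5*(-2464) = 12320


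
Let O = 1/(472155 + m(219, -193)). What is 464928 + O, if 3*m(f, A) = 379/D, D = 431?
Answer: 283837053442125/610496794 ≈ 4.6493e+5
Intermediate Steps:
m(f, A) = 379/1293 (m(f, A) = (379/431)/3 = (379*(1/431))/3 = (⅓)*(379/431) = 379/1293)
O = 1293/610496794 (O = 1/(472155 + 379/1293) = 1/(610496794/1293) = 1293/610496794 ≈ 2.1179e-6)
464928 + O = 464928 + 1293/610496794 = 283837053442125/610496794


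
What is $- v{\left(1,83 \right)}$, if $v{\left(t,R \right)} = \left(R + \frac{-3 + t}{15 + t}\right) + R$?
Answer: $- \frac{1327}{8} \approx -165.88$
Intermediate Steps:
$v{\left(t,R \right)} = 2 R + \frac{-3 + t}{15 + t}$ ($v{\left(t,R \right)} = \left(R + \frac{-3 + t}{15 + t}\right) + R = 2 R + \frac{-3 + t}{15 + t}$)
$- v{\left(1,83 \right)} = - \frac{-3 + 1 + 30 \cdot 83 + 2 \cdot 83 \cdot 1}{15 + 1} = - \frac{-3 + 1 + 2490 + 166}{16} = - \frac{2654}{16} = \left(-1\right) \frac{1327}{8} = - \frac{1327}{8}$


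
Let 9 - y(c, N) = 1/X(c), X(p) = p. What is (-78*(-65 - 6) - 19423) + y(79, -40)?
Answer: -1096205/79 ≈ -13876.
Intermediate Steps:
y(c, N) = 9 - 1/c
(-78*(-65 - 6) - 19423) + y(79, -40) = (-78*(-65 - 6) - 19423) + (9 - 1/79) = (-78*(-71) - 19423) + (9 - 1*1/79) = (5538 - 19423) + (9 - 1/79) = -13885 + 710/79 = -1096205/79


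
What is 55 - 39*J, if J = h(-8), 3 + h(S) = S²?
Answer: -2324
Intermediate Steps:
h(S) = -3 + S²
J = 61 (J = -3 + (-8)² = -3 + 64 = 61)
55 - 39*J = 55 - 39*61 = 55 - 2379 = -2324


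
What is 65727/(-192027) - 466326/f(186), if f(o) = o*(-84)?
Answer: 234180593/7937116 ≈ 29.504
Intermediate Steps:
f(o) = -84*o
65727/(-192027) - 466326/f(186) = 65727/(-192027) - 466326/((-84*186)) = 65727*(-1/192027) - 466326/(-15624) = -21909/64009 - 466326*(-1/15624) = -21909/64009 + 3701/124 = 234180593/7937116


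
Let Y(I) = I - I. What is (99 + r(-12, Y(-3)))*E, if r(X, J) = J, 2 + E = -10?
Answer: -1188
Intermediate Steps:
E = -12 (E = -2 - 10 = -12)
Y(I) = 0
(99 + r(-12, Y(-3)))*E = (99 + 0)*(-12) = 99*(-12) = -1188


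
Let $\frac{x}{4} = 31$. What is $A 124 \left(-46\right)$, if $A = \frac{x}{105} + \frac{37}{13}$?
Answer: $- \frac{31354888}{1365} \approx -22971.0$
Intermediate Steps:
$x = 124$ ($x = 4 \cdot 31 = 124$)
$A = \frac{5497}{1365}$ ($A = \frac{124}{105} + \frac{37}{13} = \frac{5497}{1365} \approx 4.0271$)
$A 124 \left(-46\right) = \frac{5497}{1365} \cdot 124 \left(-46\right) = \frac{681628}{1365} \left(-46\right) = - \frac{31354888}{1365}$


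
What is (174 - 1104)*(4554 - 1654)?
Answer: -2697000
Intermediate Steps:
(174 - 1104)*(4554 - 1654) = -930*2900 = -2697000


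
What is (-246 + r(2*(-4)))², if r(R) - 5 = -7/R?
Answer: 3690241/64 ≈ 57660.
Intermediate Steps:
r(R) = 5 - 7/R
(-246 + r(2*(-4)))² = (-246 + (5 - 7/(2*(-4))))² = (-246 + (5 - 7/(-8)))² = (-246 + (5 - 7*(-⅛)))² = (-246 + (5 + 7/8))² = (-246 + 47/8)² = (-1921/8)² = 3690241/64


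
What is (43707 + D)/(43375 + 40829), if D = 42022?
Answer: 85729/84204 ≈ 1.0181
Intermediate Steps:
(43707 + D)/(43375 + 40829) = (43707 + 42022)/(43375 + 40829) = 85729/84204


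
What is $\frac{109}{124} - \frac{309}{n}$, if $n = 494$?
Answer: $\frac{7765}{30628} \approx 0.25353$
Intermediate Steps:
$\frac{109}{124} - \frac{309}{n} = \frac{109}{124} - \frac{309}{494} = \frac{7765}{30628}$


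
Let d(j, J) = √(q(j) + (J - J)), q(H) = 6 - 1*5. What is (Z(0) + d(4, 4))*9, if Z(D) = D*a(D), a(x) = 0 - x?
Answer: 9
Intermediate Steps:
a(x) = -x
q(H) = 1 (q(H) = 6 - 5 = 1)
Z(D) = -D² (Z(D) = D*(-D) = -D²)
d(j, J) = 1 (d(j, J) = √(1 + (J - J)) = √(1 + 0) = √1 = 1)
(Z(0) + d(4, 4))*9 = (-1*0² + 1)*9 = (-1*0 + 1)*9 = (0 + 1)*9 = 1*9 = 9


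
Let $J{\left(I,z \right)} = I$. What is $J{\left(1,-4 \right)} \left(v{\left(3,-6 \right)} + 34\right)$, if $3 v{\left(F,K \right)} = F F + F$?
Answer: $38$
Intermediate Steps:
$v{\left(F,K \right)} = \frac{F}{3} + \frac{F^{2}}{3}$ ($v{\left(F,K \right)} = \frac{F F + F}{3} = \frac{F^{2} + F}{3} = \frac{F + F^{2}}{3} = \frac{F}{3} + \frac{F^{2}}{3}$)
$J{\left(1,-4 \right)} \left(v{\left(3,-6 \right)} + 34\right) = 1 \left(\frac{1}{3} \cdot 3 \left(1 + 3\right) + 34\right) = 1 \left(\frac{1}{3} \cdot 3 \cdot 4 + 34\right) = 1 \left(4 + 34\right) = 1 \cdot 38 = 38$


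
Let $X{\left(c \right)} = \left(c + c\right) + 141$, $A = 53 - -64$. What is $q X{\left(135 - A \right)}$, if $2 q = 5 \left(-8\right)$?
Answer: $-3540$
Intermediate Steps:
$A = 117$ ($A = 53 + 64 = 117$)
$X{\left(c \right)} = 141 + 2 c$ ($X{\left(c \right)} = 2 c + 141 = 141 + 2 c$)
$q = -20$ ($q = \frac{5 \left(-8\right)}{2} = \frac{1}{2} \left(-40\right) = -20$)
$q X{\left(135 - A \right)} = - 20 \left(141 + 2 \left(135 - 117\right)\right) = - 20 \left(141 + 2 \cdot 18\right) = - 20 \left(141 + 36\right) = \left(-20\right) 177 = -3540$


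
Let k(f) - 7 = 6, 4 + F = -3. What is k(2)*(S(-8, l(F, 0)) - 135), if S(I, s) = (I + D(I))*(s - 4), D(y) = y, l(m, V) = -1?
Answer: -715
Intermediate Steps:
F = -7 (F = -4 - 3 = -7)
k(f) = 13 (k(f) = 7 + 6 = 13)
S(I, s) = 2*I*(-4 + s) (S(I, s) = (I + I)*(s - 4) = (2*I)*(-4 + s) = 2*I*(-4 + s))
k(2)*(S(-8, l(F, 0)) - 135) = 13*(2*(-8)*(-4 - 1) - 135) = 13*(2*(-8)*(-5) - 135) = 13*(80 - 135) = 13*(-55) = -715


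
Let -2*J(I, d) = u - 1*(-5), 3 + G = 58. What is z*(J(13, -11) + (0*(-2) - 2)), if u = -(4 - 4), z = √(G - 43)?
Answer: -9*√3 ≈ -15.588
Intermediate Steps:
G = 55 (G = -3 + 58 = 55)
z = 2*√3 (z = √(55 - 43) = √12 = 2*√3 ≈ 3.4641)
u = 0 (u = -1*0 = 0)
J(I, d) = -5/2 (J(I, d) = -(0 - 1*(-5))/2 = -(0 + 5)/2 = -½*5 = -5/2)
z*(J(13, -11) + (0*(-2) - 2)) = (2*√3)*(-5/2 + (0*(-2) - 2)) = (2*√3)*(-5/2 + (0 - 2)) = (2*√3)*(-5/2 - 2) = (2*√3)*(-9/2) = -9*√3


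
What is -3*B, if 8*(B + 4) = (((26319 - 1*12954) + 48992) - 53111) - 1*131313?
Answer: 366297/8 ≈ 45787.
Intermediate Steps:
B = -122099/8 (B = -4 + ((((26319 - 1*12954) + 48992) - 53111) - 1*131313)/8 = -4 + ((((26319 - 12954) + 48992) - 53111) - 131313)/8 = -4 + (((13365 + 48992) - 53111) - 131313)/8 = -4 + ((62357 - 53111) - 131313)/8 = -4 + (9246 - 131313)/8 = -4 + (1/8)*(-122067) = -4 - 122067/8 = -122099/8 ≈ -15262.)
-3*B = -3*(-122099/8) = 366297/8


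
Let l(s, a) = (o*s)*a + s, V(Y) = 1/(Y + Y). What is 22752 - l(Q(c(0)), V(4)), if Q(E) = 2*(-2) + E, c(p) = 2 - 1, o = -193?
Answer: 181461/8 ≈ 22683.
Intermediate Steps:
V(Y) = 1/(2*Y)
c(p) = 1
Q(E) = -4 + E
l(s, a) = s - 193*a*s (l(s, a) = (-193*s)*a + s = -193*a*s + s = s - 193*a*s)
22752 - l(Q(c(0)), V(4)) = 22752 - (-4 + 1)*(1 - 193/(2*4)) = 22752 - (-3)*(1 - 193/(2*4)) = 22752 - (-3)*(1 - 193*1/8) = 22752 - (-3)*(1 - 193/8) = 22752 - (-3)*(-185)/8 = 22752 - 1*555/8 = 22752 - 555/8 = 181461/8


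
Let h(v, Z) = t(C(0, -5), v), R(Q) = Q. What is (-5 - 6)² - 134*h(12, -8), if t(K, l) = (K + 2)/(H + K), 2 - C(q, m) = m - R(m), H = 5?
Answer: 311/7 ≈ 44.429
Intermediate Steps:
C(q, m) = 2 (C(q, m) = 2 - (m - m) = 2 - 1*0 = 2 + 0 = 2)
t(K, l) = (2 + K)/(5 + K) (t(K, l) = (K + 2)/(5 + K) = (2 + K)/(5 + K))
h(v, Z) = 4/7 (h(v, Z) = (2 + 2)/(5 + 2) = 4/7)
(-5 - 6)² - 134*h(12, -8) = (-5 - 6)² - 134*4/7 = (-11)² - 536/7 = 121 - 536/7 = 311/7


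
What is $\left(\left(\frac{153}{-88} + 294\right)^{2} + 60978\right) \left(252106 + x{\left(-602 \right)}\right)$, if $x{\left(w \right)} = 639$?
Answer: $\frac{286532101477785}{7744} \approx 3.7001 \cdot 10^{10}$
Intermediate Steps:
$\left(\left(\frac{153}{-88} + 294\right)^{2} + 60978\right) \left(252106 + x{\left(-602 \right)}\right) = \left(\left(\frac{153}{-88} + 294\right)^{2} + 60978\right) \left(252106 + 639\right) = \left(\left(153 \left(- \frac{1}{88}\right) + 294\right)^{2} + 60978\right) 252745 = \left(\left(- \frac{153}{88} + 294\right)^{2} + 60978\right) 252745 = \left(\left(\frac{25719}{88}\right)^{2} + 60978\right) 252745 = \left(\frac{661466961}{7744} + 60978\right) 252745 = \frac{1133680593}{7744} \cdot 252745 = \frac{286532101477785}{7744}$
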